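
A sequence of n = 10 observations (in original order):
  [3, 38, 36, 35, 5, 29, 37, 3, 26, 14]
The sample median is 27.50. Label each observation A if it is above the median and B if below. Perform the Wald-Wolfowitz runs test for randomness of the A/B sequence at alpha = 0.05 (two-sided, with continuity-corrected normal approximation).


Step 1: Compute median = 27.50; label A = above, B = below.
Labels in order: BAAABAABBB  (n_A = 5, n_B = 5)
Step 2: Count runs R = 5.
Step 3: Under H0 (random ordering), E[R] = 2*n_A*n_B/(n_A+n_B) + 1 = 2*5*5/10 + 1 = 6.0000.
        Var[R] = 2*n_A*n_B*(2*n_A*n_B - n_A - n_B) / ((n_A+n_B)^2 * (n_A+n_B-1)) = 2000/900 = 2.2222.
        SD[R] = 1.4907.
Step 4: Continuity-corrected z = (R + 0.5 - E[R]) / SD[R] = (5 + 0.5 - 6.0000) / 1.4907 = -0.3354.
Step 5: Two-sided p-value via normal approximation = 2*(1 - Phi(|z|)) = 0.737316.
Step 6: alpha = 0.05. fail to reject H0.

R = 5, z = -0.3354, p = 0.737316, fail to reject H0.


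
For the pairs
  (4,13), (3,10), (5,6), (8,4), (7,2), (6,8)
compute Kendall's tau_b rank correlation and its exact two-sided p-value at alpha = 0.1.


Step 1: Enumerate the 15 unordered pairs (i,j) with i<j and classify each by sign(x_j-x_i) * sign(y_j-y_i).
  (1,2):dx=-1,dy=-3->C; (1,3):dx=+1,dy=-7->D; (1,4):dx=+4,dy=-9->D; (1,5):dx=+3,dy=-11->D
  (1,6):dx=+2,dy=-5->D; (2,3):dx=+2,dy=-4->D; (2,4):dx=+5,dy=-6->D; (2,5):dx=+4,dy=-8->D
  (2,6):dx=+3,dy=-2->D; (3,4):dx=+3,dy=-2->D; (3,5):dx=+2,dy=-4->D; (3,6):dx=+1,dy=+2->C
  (4,5):dx=-1,dy=-2->C; (4,6):dx=-2,dy=+4->D; (5,6):dx=-1,dy=+6->D
Step 2: C = 3, D = 12, total pairs = 15.
Step 3: tau = (C - D)/(n(n-1)/2) = (3 - 12)/15 = -0.600000.
Step 4: Exact two-sided p-value (enumerate n! = 720 permutations of y under H0): p = 0.136111.
Step 5: alpha = 0.1. fail to reject H0.

tau_b = -0.6000 (C=3, D=12), p = 0.136111, fail to reject H0.


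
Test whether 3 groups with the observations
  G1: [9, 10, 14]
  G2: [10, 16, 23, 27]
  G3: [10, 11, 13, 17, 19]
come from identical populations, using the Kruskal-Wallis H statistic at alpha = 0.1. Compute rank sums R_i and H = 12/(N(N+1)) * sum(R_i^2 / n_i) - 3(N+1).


Step 1: Combine all N = 12 observations and assign midranks.
sorted (value, group, rank): (9,G1,1), (10,G1,3), (10,G2,3), (10,G3,3), (11,G3,5), (13,G3,6), (14,G1,7), (16,G2,8), (17,G3,9), (19,G3,10), (23,G2,11), (27,G2,12)
Step 2: Sum ranks within each group.
R_1 = 11 (n_1 = 3)
R_2 = 34 (n_2 = 4)
R_3 = 33 (n_3 = 5)
Step 3: H = 12/(N(N+1)) * sum(R_i^2/n_i) - 3(N+1)
     = 12/(12*13) * (11^2/3 + 34^2/4 + 33^2/5) - 3*13
     = 0.076923 * 547.133 - 39
     = 3.087179.
Step 4: Ties present; correction factor C = 1 - 24/(12^3 - 12) = 0.986014. Corrected H = 3.087179 / 0.986014 = 3.130969.
Step 5: Under H0, H ~ chi^2(2); p-value = 0.208987.
Step 6: alpha = 0.1. fail to reject H0.

H = 3.1310, df = 2, p = 0.208987, fail to reject H0.


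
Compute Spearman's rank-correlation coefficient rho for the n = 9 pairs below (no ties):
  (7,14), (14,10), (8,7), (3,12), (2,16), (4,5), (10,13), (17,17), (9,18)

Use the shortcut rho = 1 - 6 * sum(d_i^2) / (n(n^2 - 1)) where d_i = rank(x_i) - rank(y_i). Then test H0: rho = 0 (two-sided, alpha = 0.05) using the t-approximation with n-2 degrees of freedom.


Step 1: Rank x and y separately (midranks; no ties here).
rank(x): 7->4, 14->8, 8->5, 3->2, 2->1, 4->3, 10->7, 17->9, 9->6
rank(y): 14->6, 10->3, 7->2, 12->4, 16->7, 5->1, 13->5, 17->8, 18->9
Step 2: d_i = R_x(i) - R_y(i); compute d_i^2.
  (4-6)^2=4, (8-3)^2=25, (5-2)^2=9, (2-4)^2=4, (1-7)^2=36, (3-1)^2=4, (7-5)^2=4, (9-8)^2=1, (6-9)^2=9
sum(d^2) = 96.
Step 3: rho = 1 - 6*96 / (9*(9^2 - 1)) = 1 - 576/720 = 0.200000.
Step 4: Under H0, t = rho * sqrt((n-2)/(1-rho^2)) = 0.5401 ~ t(7).
Step 5: Two-sided p-value from the t-distribution with 7 df = 0.605901.
Step 6: alpha = 0.05. fail to reject H0.

rho = 0.2000, p = 0.605901, fail to reject H0 at alpha = 0.05.


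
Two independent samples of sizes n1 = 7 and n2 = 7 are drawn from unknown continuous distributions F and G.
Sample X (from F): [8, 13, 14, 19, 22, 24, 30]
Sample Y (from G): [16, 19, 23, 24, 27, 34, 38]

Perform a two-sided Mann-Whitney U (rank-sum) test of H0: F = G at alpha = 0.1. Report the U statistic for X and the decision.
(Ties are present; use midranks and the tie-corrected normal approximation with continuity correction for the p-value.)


Step 1: Combine and sort all 14 observations; assign midranks.
sorted (value, group): (8,X), (13,X), (14,X), (16,Y), (19,X), (19,Y), (22,X), (23,Y), (24,X), (24,Y), (27,Y), (30,X), (34,Y), (38,Y)
ranks: 8->1, 13->2, 14->3, 16->4, 19->5.5, 19->5.5, 22->7, 23->8, 24->9.5, 24->9.5, 27->11, 30->12, 34->13, 38->14
Step 2: Rank sum for X: R1 = 1 + 2 + 3 + 5.5 + 7 + 9.5 + 12 = 40.
Step 3: U_X = R1 - n1(n1+1)/2 = 40 - 7*8/2 = 40 - 28 = 12.
       U_Y = n1*n2 - U_X = 49 - 12 = 37.
Step 4: Ties are present, so use the tie-corrected normal approximation (with continuity correction) for the p-value.
Step 5: p-value = 0.124371; compare to alpha = 0.1. fail to reject H0.

U_X = 12, p = 0.124371, fail to reject H0 at alpha = 0.1.


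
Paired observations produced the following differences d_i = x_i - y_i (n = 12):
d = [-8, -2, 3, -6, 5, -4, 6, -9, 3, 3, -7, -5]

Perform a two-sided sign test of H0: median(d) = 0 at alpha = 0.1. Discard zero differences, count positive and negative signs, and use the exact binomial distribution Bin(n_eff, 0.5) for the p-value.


Step 1: Discard zero differences. Original n = 12; n_eff = number of nonzero differences = 12.
Nonzero differences (with sign): -8, -2, +3, -6, +5, -4, +6, -9, +3, +3, -7, -5
Step 2: Count signs: positive = 5, negative = 7.
Step 3: Under H0: P(positive) = 0.5, so the number of positives S ~ Bin(12, 0.5).
Step 4: Two-sided exact p-value = sum of Bin(12,0.5) probabilities at or below the observed probability = 0.774414.
Step 5: alpha = 0.1. fail to reject H0.

n_eff = 12, pos = 5, neg = 7, p = 0.774414, fail to reject H0.


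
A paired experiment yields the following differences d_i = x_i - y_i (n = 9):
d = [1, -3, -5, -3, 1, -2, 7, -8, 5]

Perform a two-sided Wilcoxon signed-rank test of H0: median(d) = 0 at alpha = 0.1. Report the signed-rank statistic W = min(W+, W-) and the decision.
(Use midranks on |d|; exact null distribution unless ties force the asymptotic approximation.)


Step 1: Drop any zero differences (none here) and take |d_i|.
|d| = [1, 3, 5, 3, 1, 2, 7, 8, 5]
Step 2: Midrank |d_i| (ties get averaged ranks).
ranks: |1|->1.5, |3|->4.5, |5|->6.5, |3|->4.5, |1|->1.5, |2|->3, |7|->8, |8|->9, |5|->6.5
Step 3: Attach original signs; sum ranks with positive sign and with negative sign.
W+ = 1.5 + 1.5 + 8 + 6.5 = 17.5
W- = 4.5 + 6.5 + 4.5 + 3 + 9 = 27.5
(Check: W+ + W- = 45 should equal n(n+1)/2 = 45.)
Step 4: Test statistic W = min(W+, W-) = 17.5.
Step 5: Ties in |d|, so use the tie-corrected normal approximation.
        E[W] = n(n+1)/4 = 9*10/4 = 22.5.
        Tie groups: |d|=1 (t=2), |d|=3 (t=2), |d|=5 (t=2); sum(t^3 - t) = 18.
        Var[W] = n(n+1)(2n+1)/24 - sum(t^3-t)/48 = 1710/24 - 18/48 = 70.875.
        z = (W - E[W]) / sqrt(Var[W]) = (17.5 - 22.5) / 8.4187 = -0.5939.
        Two-sided p = 2*Phi(z) = 0.552570.
Step 6: alpha = 0.1. fail to reject H0.

W+ = 17.5, W- = 27.5, W = min = 17.5, p = 0.552570, fail to reject H0.


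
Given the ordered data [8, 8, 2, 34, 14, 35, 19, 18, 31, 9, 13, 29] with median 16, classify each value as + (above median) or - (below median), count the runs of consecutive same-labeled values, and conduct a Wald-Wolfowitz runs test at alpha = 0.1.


Step 1: Compute median = 16; label A = above, B = below.
Labels in order: BBBABAAAABBA  (n_A = 6, n_B = 6)
Step 2: Count runs R = 6.
Step 3: Under H0 (random ordering), E[R] = 2*n_A*n_B/(n_A+n_B) + 1 = 2*6*6/12 + 1 = 7.0000.
        Var[R] = 2*n_A*n_B*(2*n_A*n_B - n_A - n_B) / ((n_A+n_B)^2 * (n_A+n_B-1)) = 4320/1584 = 2.7273.
        SD[R] = 1.6514.
Step 4: Continuity-corrected z = (R + 0.5 - E[R]) / SD[R] = (6 + 0.5 - 7.0000) / 1.6514 = -0.3028.
Step 5: Two-sided p-value via normal approximation = 2*(1 - Phi(|z|)) = 0.762069.
Step 6: alpha = 0.1. fail to reject H0.

R = 6, z = -0.3028, p = 0.762069, fail to reject H0.


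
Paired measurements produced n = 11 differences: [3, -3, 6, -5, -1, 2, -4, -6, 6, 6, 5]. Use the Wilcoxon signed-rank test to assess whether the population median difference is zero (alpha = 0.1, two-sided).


Step 1: Drop any zero differences (none here) and take |d_i|.
|d| = [3, 3, 6, 5, 1, 2, 4, 6, 6, 6, 5]
Step 2: Midrank |d_i| (ties get averaged ranks).
ranks: |3|->3.5, |3|->3.5, |6|->9.5, |5|->6.5, |1|->1, |2|->2, |4|->5, |6|->9.5, |6|->9.5, |6|->9.5, |5|->6.5
Step 3: Attach original signs; sum ranks with positive sign and with negative sign.
W+ = 3.5 + 9.5 + 2 + 9.5 + 9.5 + 6.5 = 40.5
W- = 3.5 + 6.5 + 1 + 5 + 9.5 = 25.5
(Check: W+ + W- = 66 should equal n(n+1)/2 = 66.)
Step 4: Test statistic W = min(W+, W-) = 25.5.
Step 5: Ties in |d|, so use the tie-corrected normal approximation.
        E[W] = n(n+1)/4 = 11*12/4 = 33.
        Tie groups: |d|=3 (t=2), |d|=5 (t=2), |d|=6 (t=4); sum(t^3 - t) = 72.
        Var[W] = n(n+1)(2n+1)/24 - sum(t^3-t)/48 = 3036/24 - 72/48 = 125.
        z = (W - E[W]) / sqrt(Var[W]) = (25.5 - 33) / 11.1803 = -0.6708.
        Two-sided p = 2*Phi(z) = 0.502335.
Step 6: alpha = 0.1. fail to reject H0.

W+ = 40.5, W- = 25.5, W = min = 25.5, p = 0.502335, fail to reject H0.


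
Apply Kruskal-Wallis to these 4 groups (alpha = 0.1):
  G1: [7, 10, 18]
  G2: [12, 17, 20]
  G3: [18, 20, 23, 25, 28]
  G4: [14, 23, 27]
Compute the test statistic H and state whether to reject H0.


Step 1: Combine all N = 14 observations and assign midranks.
sorted (value, group, rank): (7,G1,1), (10,G1,2), (12,G2,3), (14,G4,4), (17,G2,5), (18,G1,6.5), (18,G3,6.5), (20,G2,8.5), (20,G3,8.5), (23,G3,10.5), (23,G4,10.5), (25,G3,12), (27,G4,13), (28,G3,14)
Step 2: Sum ranks within each group.
R_1 = 9.5 (n_1 = 3)
R_2 = 16.5 (n_2 = 3)
R_3 = 51.5 (n_3 = 5)
R_4 = 27.5 (n_4 = 3)
Step 3: H = 12/(N(N+1)) * sum(R_i^2/n_i) - 3(N+1)
     = 12/(14*15) * (9.5^2/3 + 16.5^2/3 + 51.5^2/5 + 27.5^2/3) - 3*15
     = 0.057143 * 903.367 - 45
     = 6.620952.
Step 4: Ties present; correction factor C = 1 - 18/(14^3 - 14) = 0.993407. Corrected H = 6.620952 / 0.993407 = 6.664897.
Step 5: Under H0, H ~ chi^2(3); p-value = 0.083381.
Step 6: alpha = 0.1. reject H0.

H = 6.6649, df = 3, p = 0.083381, reject H0.


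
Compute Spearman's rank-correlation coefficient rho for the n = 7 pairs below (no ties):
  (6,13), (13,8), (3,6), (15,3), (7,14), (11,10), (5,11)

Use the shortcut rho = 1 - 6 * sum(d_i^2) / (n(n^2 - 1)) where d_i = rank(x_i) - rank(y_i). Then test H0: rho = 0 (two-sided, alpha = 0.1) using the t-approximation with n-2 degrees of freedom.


Step 1: Rank x and y separately (midranks; no ties here).
rank(x): 6->3, 13->6, 3->1, 15->7, 7->4, 11->5, 5->2
rank(y): 13->6, 8->3, 6->2, 3->1, 14->7, 10->4, 11->5
Step 2: d_i = R_x(i) - R_y(i); compute d_i^2.
  (3-6)^2=9, (6-3)^2=9, (1-2)^2=1, (7-1)^2=36, (4-7)^2=9, (5-4)^2=1, (2-5)^2=9
sum(d^2) = 74.
Step 3: rho = 1 - 6*74 / (7*(7^2 - 1)) = 1 - 444/336 = -0.321429.
Step 4: Under H0, t = rho * sqrt((n-2)/(1-rho^2)) = -0.7590 ~ t(5).
Step 5: Two-sided p-value from the t-distribution with 5 df = 0.482072.
Step 6: alpha = 0.1. fail to reject H0.

rho = -0.3214, p = 0.482072, fail to reject H0 at alpha = 0.1.


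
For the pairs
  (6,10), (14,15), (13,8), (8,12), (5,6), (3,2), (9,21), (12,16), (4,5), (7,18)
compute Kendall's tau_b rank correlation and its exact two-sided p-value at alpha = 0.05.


Step 1: Enumerate the 45 unordered pairs (i,j) with i<j and classify each by sign(x_j-x_i) * sign(y_j-y_i).
  (1,2):dx=+8,dy=+5->C; (1,3):dx=+7,dy=-2->D; (1,4):dx=+2,dy=+2->C; (1,5):dx=-1,dy=-4->C
  (1,6):dx=-3,dy=-8->C; (1,7):dx=+3,dy=+11->C; (1,8):dx=+6,dy=+6->C; (1,9):dx=-2,dy=-5->C
  (1,10):dx=+1,dy=+8->C; (2,3):dx=-1,dy=-7->C; (2,4):dx=-6,dy=-3->C; (2,5):dx=-9,dy=-9->C
  (2,6):dx=-11,dy=-13->C; (2,7):dx=-5,dy=+6->D; (2,8):dx=-2,dy=+1->D; (2,9):dx=-10,dy=-10->C
  (2,10):dx=-7,dy=+3->D; (3,4):dx=-5,dy=+4->D; (3,5):dx=-8,dy=-2->C; (3,6):dx=-10,dy=-6->C
  (3,7):dx=-4,dy=+13->D; (3,8):dx=-1,dy=+8->D; (3,9):dx=-9,dy=-3->C; (3,10):dx=-6,dy=+10->D
  (4,5):dx=-3,dy=-6->C; (4,6):dx=-5,dy=-10->C; (4,7):dx=+1,dy=+9->C; (4,8):dx=+4,dy=+4->C
  (4,9):dx=-4,dy=-7->C; (4,10):dx=-1,dy=+6->D; (5,6):dx=-2,dy=-4->C; (5,7):dx=+4,dy=+15->C
  (5,8):dx=+7,dy=+10->C; (5,9):dx=-1,dy=-1->C; (5,10):dx=+2,dy=+12->C; (6,7):dx=+6,dy=+19->C
  (6,8):dx=+9,dy=+14->C; (6,9):dx=+1,dy=+3->C; (6,10):dx=+4,dy=+16->C; (7,8):dx=+3,dy=-5->D
  (7,9):dx=-5,dy=-16->C; (7,10):dx=-2,dy=-3->C; (8,9):dx=-8,dy=-11->C; (8,10):dx=-5,dy=+2->D
  (9,10):dx=+3,dy=+13->C
Step 2: C = 34, D = 11, total pairs = 45.
Step 3: tau = (C - D)/(n(n-1)/2) = (34 - 11)/45 = 0.511111.
Step 4: Exact two-sided p-value (enumerate n! = 3628800 permutations of y under H0): p = 0.046623.
Step 5: alpha = 0.05. reject H0.

tau_b = 0.5111 (C=34, D=11), p = 0.046623, reject H0.


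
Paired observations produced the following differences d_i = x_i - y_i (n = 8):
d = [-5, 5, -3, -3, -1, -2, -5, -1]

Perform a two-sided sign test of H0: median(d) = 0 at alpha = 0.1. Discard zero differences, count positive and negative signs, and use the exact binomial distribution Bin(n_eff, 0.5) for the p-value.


Step 1: Discard zero differences. Original n = 8; n_eff = number of nonzero differences = 8.
Nonzero differences (with sign): -5, +5, -3, -3, -1, -2, -5, -1
Step 2: Count signs: positive = 1, negative = 7.
Step 3: Under H0: P(positive) = 0.5, so the number of positives S ~ Bin(8, 0.5).
Step 4: Two-sided exact p-value = sum of Bin(8,0.5) probabilities at or below the observed probability = 0.070312.
Step 5: alpha = 0.1. reject H0.

n_eff = 8, pos = 1, neg = 7, p = 0.070312, reject H0.


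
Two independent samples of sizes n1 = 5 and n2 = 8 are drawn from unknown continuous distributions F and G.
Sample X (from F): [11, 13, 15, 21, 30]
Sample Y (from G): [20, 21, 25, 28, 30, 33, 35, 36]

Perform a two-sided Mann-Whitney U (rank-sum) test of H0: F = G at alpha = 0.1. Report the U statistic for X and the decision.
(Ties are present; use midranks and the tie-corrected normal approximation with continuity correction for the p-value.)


Step 1: Combine and sort all 13 observations; assign midranks.
sorted (value, group): (11,X), (13,X), (15,X), (20,Y), (21,X), (21,Y), (25,Y), (28,Y), (30,X), (30,Y), (33,Y), (35,Y), (36,Y)
ranks: 11->1, 13->2, 15->3, 20->4, 21->5.5, 21->5.5, 25->7, 28->8, 30->9.5, 30->9.5, 33->11, 35->12, 36->13
Step 2: Rank sum for X: R1 = 1 + 2 + 3 + 5.5 + 9.5 = 21.
Step 3: U_X = R1 - n1(n1+1)/2 = 21 - 5*6/2 = 21 - 15 = 6.
       U_Y = n1*n2 - U_X = 40 - 6 = 34.
Step 4: Ties are present, so use the tie-corrected normal approximation (with continuity correction) for the p-value.
Step 5: p-value = 0.047519; compare to alpha = 0.1. reject H0.

U_X = 6, p = 0.047519, reject H0 at alpha = 0.1.


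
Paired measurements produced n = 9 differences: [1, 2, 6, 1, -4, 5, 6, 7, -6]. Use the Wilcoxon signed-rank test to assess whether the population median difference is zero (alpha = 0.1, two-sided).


Step 1: Drop any zero differences (none here) and take |d_i|.
|d| = [1, 2, 6, 1, 4, 5, 6, 7, 6]
Step 2: Midrank |d_i| (ties get averaged ranks).
ranks: |1|->1.5, |2|->3, |6|->7, |1|->1.5, |4|->4, |5|->5, |6|->7, |7|->9, |6|->7
Step 3: Attach original signs; sum ranks with positive sign and with negative sign.
W+ = 1.5 + 3 + 7 + 1.5 + 5 + 7 + 9 = 34
W- = 4 + 7 = 11
(Check: W+ + W- = 45 should equal n(n+1)/2 = 45.)
Step 4: Test statistic W = min(W+, W-) = 11.
Step 5: Ties in |d|, so use the tie-corrected normal approximation.
        E[W] = n(n+1)/4 = 9*10/4 = 22.5.
        Tie groups: |d|=1 (t=2), |d|=6 (t=3); sum(t^3 - t) = 30.
        Var[W] = n(n+1)(2n+1)/24 - sum(t^3-t)/48 = 1710/24 - 30/48 = 70.625.
        z = (W - E[W]) / sqrt(Var[W]) = (11 - 22.5) / 8.4039 = -1.3684.
        Two-sided p = 2*Phi(z) = 0.171181.
Step 6: alpha = 0.1. fail to reject H0.

W+ = 34, W- = 11, W = min = 11, p = 0.171181, fail to reject H0.


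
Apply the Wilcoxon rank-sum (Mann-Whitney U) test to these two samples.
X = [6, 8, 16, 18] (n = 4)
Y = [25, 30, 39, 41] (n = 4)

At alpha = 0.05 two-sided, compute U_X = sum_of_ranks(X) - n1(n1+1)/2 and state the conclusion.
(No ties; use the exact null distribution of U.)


Step 1: Combine and sort all 8 observations; assign midranks.
sorted (value, group): (6,X), (8,X), (16,X), (18,X), (25,Y), (30,Y), (39,Y), (41,Y)
ranks: 6->1, 8->2, 16->3, 18->4, 25->5, 30->6, 39->7, 41->8
Step 2: Rank sum for X: R1 = 1 + 2 + 3 + 4 = 10.
Step 3: U_X = R1 - n1(n1+1)/2 = 10 - 4*5/2 = 10 - 10 = 0.
       U_Y = n1*n2 - U_X = 16 - 0 = 16.
Step 4: No ties, so the exact null distribution of U (based on enumerating the C(8,4) = 70 equally likely rank assignments) gives the two-sided p-value.
Step 5: p-value = 0.028571; compare to alpha = 0.05. reject H0.

U_X = 0, p = 0.028571, reject H0 at alpha = 0.05.


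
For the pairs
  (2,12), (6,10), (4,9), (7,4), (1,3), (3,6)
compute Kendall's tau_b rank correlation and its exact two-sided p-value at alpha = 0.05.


Step 1: Enumerate the 15 unordered pairs (i,j) with i<j and classify each by sign(x_j-x_i) * sign(y_j-y_i).
  (1,2):dx=+4,dy=-2->D; (1,3):dx=+2,dy=-3->D; (1,4):dx=+5,dy=-8->D; (1,5):dx=-1,dy=-9->C
  (1,6):dx=+1,dy=-6->D; (2,3):dx=-2,dy=-1->C; (2,4):dx=+1,dy=-6->D; (2,5):dx=-5,dy=-7->C
  (2,6):dx=-3,dy=-4->C; (3,4):dx=+3,dy=-5->D; (3,5):dx=-3,dy=-6->C; (3,6):dx=-1,dy=-3->C
  (4,5):dx=-6,dy=-1->C; (4,6):dx=-4,dy=+2->D; (5,6):dx=+2,dy=+3->C
Step 2: C = 8, D = 7, total pairs = 15.
Step 3: tau = (C - D)/(n(n-1)/2) = (8 - 7)/15 = 0.066667.
Step 4: Exact two-sided p-value (enumerate n! = 720 permutations of y under H0): p = 1.000000.
Step 5: alpha = 0.05. fail to reject H0.

tau_b = 0.0667 (C=8, D=7), p = 1.000000, fail to reject H0.


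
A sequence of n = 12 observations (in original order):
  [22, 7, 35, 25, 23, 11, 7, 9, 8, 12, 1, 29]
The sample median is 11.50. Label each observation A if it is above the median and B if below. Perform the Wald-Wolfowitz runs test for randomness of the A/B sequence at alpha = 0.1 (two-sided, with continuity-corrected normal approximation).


Step 1: Compute median = 11.50; label A = above, B = below.
Labels in order: ABAAABBBBABA  (n_A = 6, n_B = 6)
Step 2: Count runs R = 7.
Step 3: Under H0 (random ordering), E[R] = 2*n_A*n_B/(n_A+n_B) + 1 = 2*6*6/12 + 1 = 7.0000.
        Var[R] = 2*n_A*n_B*(2*n_A*n_B - n_A - n_B) / ((n_A+n_B)^2 * (n_A+n_B-1)) = 4320/1584 = 2.7273.
        SD[R] = 1.6514.
Step 4: R = E[R], so z = 0 with no continuity correction.
Step 5: Two-sided p-value via normal approximation = 2*(1 - Phi(|z|)) = 1.000000.
Step 6: alpha = 0.1. fail to reject H0.

R = 7, z = 0.0000, p = 1.000000, fail to reject H0.


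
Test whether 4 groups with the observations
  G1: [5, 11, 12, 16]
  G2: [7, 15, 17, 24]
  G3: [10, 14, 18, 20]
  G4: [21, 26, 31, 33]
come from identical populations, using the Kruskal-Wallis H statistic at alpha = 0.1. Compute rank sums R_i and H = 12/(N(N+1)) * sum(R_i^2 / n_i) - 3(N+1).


Step 1: Combine all N = 16 observations and assign midranks.
sorted (value, group, rank): (5,G1,1), (7,G2,2), (10,G3,3), (11,G1,4), (12,G1,5), (14,G3,6), (15,G2,7), (16,G1,8), (17,G2,9), (18,G3,10), (20,G3,11), (21,G4,12), (24,G2,13), (26,G4,14), (31,G4,15), (33,G4,16)
Step 2: Sum ranks within each group.
R_1 = 18 (n_1 = 4)
R_2 = 31 (n_2 = 4)
R_3 = 30 (n_3 = 4)
R_4 = 57 (n_4 = 4)
Step 3: H = 12/(N(N+1)) * sum(R_i^2/n_i) - 3(N+1)
     = 12/(16*17) * (18^2/4 + 31^2/4 + 30^2/4 + 57^2/4) - 3*17
     = 0.044118 * 1358.5 - 51
     = 8.933824.
Step 4: No ties, so H is used without correction.
Step 5: Under H0, H ~ chi^2(3); p-value = 0.030184.
Step 6: alpha = 0.1. reject H0.

H = 8.9338, df = 3, p = 0.030184, reject H0.


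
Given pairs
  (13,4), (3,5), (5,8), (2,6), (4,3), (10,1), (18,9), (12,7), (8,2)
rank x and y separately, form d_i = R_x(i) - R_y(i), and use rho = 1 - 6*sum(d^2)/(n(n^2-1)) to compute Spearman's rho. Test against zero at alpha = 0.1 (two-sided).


Step 1: Rank x and y separately (midranks; no ties here).
rank(x): 13->8, 3->2, 5->4, 2->1, 4->3, 10->6, 18->9, 12->7, 8->5
rank(y): 4->4, 5->5, 8->8, 6->6, 3->3, 1->1, 9->9, 7->7, 2->2
Step 2: d_i = R_x(i) - R_y(i); compute d_i^2.
  (8-4)^2=16, (2-5)^2=9, (4-8)^2=16, (1-6)^2=25, (3-3)^2=0, (6-1)^2=25, (9-9)^2=0, (7-7)^2=0, (5-2)^2=9
sum(d^2) = 100.
Step 3: rho = 1 - 6*100 / (9*(9^2 - 1)) = 1 - 600/720 = 0.166667.
Step 4: Under H0, t = rho * sqrt((n-2)/(1-rho^2)) = 0.4472 ~ t(7).
Step 5: Two-sided p-value from the t-distribution with 7 df = 0.668231.
Step 6: alpha = 0.1. fail to reject H0.

rho = 0.1667, p = 0.668231, fail to reject H0 at alpha = 0.1.


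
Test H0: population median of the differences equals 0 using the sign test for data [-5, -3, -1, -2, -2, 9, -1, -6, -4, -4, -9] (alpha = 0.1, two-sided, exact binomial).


Step 1: Discard zero differences. Original n = 11; n_eff = number of nonzero differences = 11.
Nonzero differences (with sign): -5, -3, -1, -2, -2, +9, -1, -6, -4, -4, -9
Step 2: Count signs: positive = 1, negative = 10.
Step 3: Under H0: P(positive) = 0.5, so the number of positives S ~ Bin(11, 0.5).
Step 4: Two-sided exact p-value = sum of Bin(11,0.5) probabilities at or below the observed probability = 0.011719.
Step 5: alpha = 0.1. reject H0.

n_eff = 11, pos = 1, neg = 10, p = 0.011719, reject H0.


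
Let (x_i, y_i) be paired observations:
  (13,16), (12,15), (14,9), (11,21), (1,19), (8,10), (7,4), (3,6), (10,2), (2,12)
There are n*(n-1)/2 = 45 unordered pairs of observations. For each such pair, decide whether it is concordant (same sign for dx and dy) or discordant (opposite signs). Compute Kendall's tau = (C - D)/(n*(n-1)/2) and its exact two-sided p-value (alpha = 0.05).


Step 1: Enumerate the 45 unordered pairs (i,j) with i<j and classify each by sign(x_j-x_i) * sign(y_j-y_i).
  (1,2):dx=-1,dy=-1->C; (1,3):dx=+1,dy=-7->D; (1,4):dx=-2,dy=+5->D; (1,5):dx=-12,dy=+3->D
  (1,6):dx=-5,dy=-6->C; (1,7):dx=-6,dy=-12->C; (1,8):dx=-10,dy=-10->C; (1,9):dx=-3,dy=-14->C
  (1,10):dx=-11,dy=-4->C; (2,3):dx=+2,dy=-6->D; (2,4):dx=-1,dy=+6->D; (2,5):dx=-11,dy=+4->D
  (2,6):dx=-4,dy=-5->C; (2,7):dx=-5,dy=-11->C; (2,8):dx=-9,dy=-9->C; (2,9):dx=-2,dy=-13->C
  (2,10):dx=-10,dy=-3->C; (3,4):dx=-3,dy=+12->D; (3,5):dx=-13,dy=+10->D; (3,6):dx=-6,dy=+1->D
  (3,7):dx=-7,dy=-5->C; (3,8):dx=-11,dy=-3->C; (3,9):dx=-4,dy=-7->C; (3,10):dx=-12,dy=+3->D
  (4,5):dx=-10,dy=-2->C; (4,6):dx=-3,dy=-11->C; (4,7):dx=-4,dy=-17->C; (4,8):dx=-8,dy=-15->C
  (4,9):dx=-1,dy=-19->C; (4,10):dx=-9,dy=-9->C; (5,6):dx=+7,dy=-9->D; (5,7):dx=+6,dy=-15->D
  (5,8):dx=+2,dy=-13->D; (5,9):dx=+9,dy=-17->D; (5,10):dx=+1,dy=-7->D; (6,7):dx=-1,dy=-6->C
  (6,8):dx=-5,dy=-4->C; (6,9):dx=+2,dy=-8->D; (6,10):dx=-6,dy=+2->D; (7,8):dx=-4,dy=+2->D
  (7,9):dx=+3,dy=-2->D; (7,10):dx=-5,dy=+8->D; (8,9):dx=+7,dy=-4->D; (8,10):dx=-1,dy=+6->D
  (9,10):dx=-8,dy=+10->D
Step 2: C = 22, D = 23, total pairs = 45.
Step 3: tau = (C - D)/(n(n-1)/2) = (22 - 23)/45 = -0.022222.
Step 4: Exact two-sided p-value (enumerate n! = 3628800 permutations of y under H0): p = 1.000000.
Step 5: alpha = 0.05. fail to reject H0.

tau_b = -0.0222 (C=22, D=23), p = 1.000000, fail to reject H0.


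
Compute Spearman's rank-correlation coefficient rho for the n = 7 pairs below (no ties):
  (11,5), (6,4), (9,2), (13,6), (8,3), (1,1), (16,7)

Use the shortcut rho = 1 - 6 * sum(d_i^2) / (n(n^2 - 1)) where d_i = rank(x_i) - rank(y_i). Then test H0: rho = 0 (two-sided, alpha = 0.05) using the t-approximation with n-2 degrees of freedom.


Step 1: Rank x and y separately (midranks; no ties here).
rank(x): 11->5, 6->2, 9->4, 13->6, 8->3, 1->1, 16->7
rank(y): 5->5, 4->4, 2->2, 6->6, 3->3, 1->1, 7->7
Step 2: d_i = R_x(i) - R_y(i); compute d_i^2.
  (5-5)^2=0, (2-4)^2=4, (4-2)^2=4, (6-6)^2=0, (3-3)^2=0, (1-1)^2=0, (7-7)^2=0
sum(d^2) = 8.
Step 3: rho = 1 - 6*8 / (7*(7^2 - 1)) = 1 - 48/336 = 0.857143.
Step 4: Under H0, t = rho * sqrt((n-2)/(1-rho^2)) = 3.7210 ~ t(5).
Step 5: Two-sided p-value from the t-distribution with 5 df = 0.013697.
Step 6: alpha = 0.05. reject H0.

rho = 0.8571, p = 0.013697, reject H0 at alpha = 0.05.


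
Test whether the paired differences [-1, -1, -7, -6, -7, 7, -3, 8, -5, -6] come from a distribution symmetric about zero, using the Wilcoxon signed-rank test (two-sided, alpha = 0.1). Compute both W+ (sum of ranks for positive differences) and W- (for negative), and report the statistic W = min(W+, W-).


Step 1: Drop any zero differences (none here) and take |d_i|.
|d| = [1, 1, 7, 6, 7, 7, 3, 8, 5, 6]
Step 2: Midrank |d_i| (ties get averaged ranks).
ranks: |1|->1.5, |1|->1.5, |7|->8, |6|->5.5, |7|->8, |7|->8, |3|->3, |8|->10, |5|->4, |6|->5.5
Step 3: Attach original signs; sum ranks with positive sign and with negative sign.
W+ = 8 + 10 = 18
W- = 1.5 + 1.5 + 8 + 5.5 + 8 + 3 + 4 + 5.5 = 37
(Check: W+ + W- = 55 should equal n(n+1)/2 = 55.)
Step 4: Test statistic W = min(W+, W-) = 18.
Step 5: Ties in |d|, so use the tie-corrected normal approximation.
        E[W] = n(n+1)/4 = 10*11/4 = 27.5.
        Tie groups: |d|=1 (t=2), |d|=6 (t=2), |d|=7 (t=3); sum(t^3 - t) = 36.
        Var[W] = n(n+1)(2n+1)/24 - sum(t^3-t)/48 = 2310/24 - 36/48 = 95.5.
        z = (W - E[W]) / sqrt(Var[W]) = (18 - 27.5) / 9.7724 = -0.9721.
        Two-sided p = 2*Phi(z) = 0.330989.
Step 6: alpha = 0.1. fail to reject H0.

W+ = 18, W- = 37, W = min = 18, p = 0.330989, fail to reject H0.


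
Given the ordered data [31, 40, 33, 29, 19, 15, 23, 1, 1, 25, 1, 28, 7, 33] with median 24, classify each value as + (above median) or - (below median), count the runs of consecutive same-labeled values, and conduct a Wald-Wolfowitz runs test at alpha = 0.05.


Step 1: Compute median = 24; label A = above, B = below.
Labels in order: AAAABBBBBABABA  (n_A = 7, n_B = 7)
Step 2: Count runs R = 7.
Step 3: Under H0 (random ordering), E[R] = 2*n_A*n_B/(n_A+n_B) + 1 = 2*7*7/14 + 1 = 8.0000.
        Var[R] = 2*n_A*n_B*(2*n_A*n_B - n_A - n_B) / ((n_A+n_B)^2 * (n_A+n_B-1)) = 8232/2548 = 3.2308.
        SD[R] = 1.7974.
Step 4: Continuity-corrected z = (R + 0.5 - E[R]) / SD[R] = (7 + 0.5 - 8.0000) / 1.7974 = -0.2782.
Step 5: Two-sided p-value via normal approximation = 2*(1 - Phi(|z|)) = 0.780879.
Step 6: alpha = 0.05. fail to reject H0.

R = 7, z = -0.2782, p = 0.780879, fail to reject H0.


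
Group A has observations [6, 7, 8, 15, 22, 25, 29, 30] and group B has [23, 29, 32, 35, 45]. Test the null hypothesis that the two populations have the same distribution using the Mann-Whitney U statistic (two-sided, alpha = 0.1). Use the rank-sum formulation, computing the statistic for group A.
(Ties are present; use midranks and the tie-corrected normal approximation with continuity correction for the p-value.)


Step 1: Combine and sort all 13 observations; assign midranks.
sorted (value, group): (6,X), (7,X), (8,X), (15,X), (22,X), (23,Y), (25,X), (29,X), (29,Y), (30,X), (32,Y), (35,Y), (45,Y)
ranks: 6->1, 7->2, 8->3, 15->4, 22->5, 23->6, 25->7, 29->8.5, 29->8.5, 30->10, 32->11, 35->12, 45->13
Step 2: Rank sum for X: R1 = 1 + 2 + 3 + 4 + 5 + 7 + 8.5 + 10 = 40.5.
Step 3: U_X = R1 - n1(n1+1)/2 = 40.5 - 8*9/2 = 40.5 - 36 = 4.5.
       U_Y = n1*n2 - U_X = 40 - 4.5 = 35.5.
Step 4: Ties are present, so use the tie-corrected normal approximation (with continuity correction) for the p-value.
Step 5: p-value = 0.027892; compare to alpha = 0.1. reject H0.

U_X = 4.5, p = 0.027892, reject H0 at alpha = 0.1.


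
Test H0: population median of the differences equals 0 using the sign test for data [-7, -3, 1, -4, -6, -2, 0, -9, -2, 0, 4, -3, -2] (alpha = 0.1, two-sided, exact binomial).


Step 1: Discard zero differences. Original n = 13; n_eff = number of nonzero differences = 11.
Nonzero differences (with sign): -7, -3, +1, -4, -6, -2, -9, -2, +4, -3, -2
Step 2: Count signs: positive = 2, negative = 9.
Step 3: Under H0: P(positive) = 0.5, so the number of positives S ~ Bin(11, 0.5).
Step 4: Two-sided exact p-value = sum of Bin(11,0.5) probabilities at or below the observed probability = 0.065430.
Step 5: alpha = 0.1. reject H0.

n_eff = 11, pos = 2, neg = 9, p = 0.065430, reject H0.


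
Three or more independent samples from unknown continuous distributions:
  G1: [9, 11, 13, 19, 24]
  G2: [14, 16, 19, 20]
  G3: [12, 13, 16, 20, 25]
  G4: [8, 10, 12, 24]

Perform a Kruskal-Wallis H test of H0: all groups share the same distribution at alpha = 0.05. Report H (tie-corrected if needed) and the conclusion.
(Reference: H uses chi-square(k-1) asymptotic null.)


Step 1: Combine all N = 18 observations and assign midranks.
sorted (value, group, rank): (8,G4,1), (9,G1,2), (10,G4,3), (11,G1,4), (12,G3,5.5), (12,G4,5.5), (13,G1,7.5), (13,G3,7.5), (14,G2,9), (16,G2,10.5), (16,G3,10.5), (19,G1,12.5), (19,G2,12.5), (20,G2,14.5), (20,G3,14.5), (24,G1,16.5), (24,G4,16.5), (25,G3,18)
Step 2: Sum ranks within each group.
R_1 = 42.5 (n_1 = 5)
R_2 = 46.5 (n_2 = 4)
R_3 = 56 (n_3 = 5)
R_4 = 26 (n_4 = 4)
Step 3: H = 12/(N(N+1)) * sum(R_i^2/n_i) - 3(N+1)
     = 12/(18*19) * (42.5^2/5 + 46.5^2/4 + 56^2/5 + 26^2/4) - 3*19
     = 0.035088 * 1698.01 - 57
     = 2.579386.
Step 4: Ties present; correction factor C = 1 - 36/(18^3 - 18) = 0.993808. Corrected H = 2.579386 / 0.993808 = 2.595457.
Step 5: Under H0, H ~ chi^2(3); p-value = 0.458287.
Step 6: alpha = 0.05. fail to reject H0.

H = 2.5955, df = 3, p = 0.458287, fail to reject H0.


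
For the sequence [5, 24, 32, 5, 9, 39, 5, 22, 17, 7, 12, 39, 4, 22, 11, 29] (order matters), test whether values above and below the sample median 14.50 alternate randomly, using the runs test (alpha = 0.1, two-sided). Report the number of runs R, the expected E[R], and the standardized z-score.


Step 1: Compute median = 14.50; label A = above, B = below.
Labels in order: BAABBABAABBABABA  (n_A = 8, n_B = 8)
Step 2: Count runs R = 12.
Step 3: Under H0 (random ordering), E[R] = 2*n_A*n_B/(n_A+n_B) + 1 = 2*8*8/16 + 1 = 9.0000.
        Var[R] = 2*n_A*n_B*(2*n_A*n_B - n_A - n_B) / ((n_A+n_B)^2 * (n_A+n_B-1)) = 14336/3840 = 3.7333.
        SD[R] = 1.9322.
Step 4: Continuity-corrected z = (R - 0.5 - E[R]) / SD[R] = (12 - 0.5 - 9.0000) / 1.9322 = 1.2939.
Step 5: Two-sided p-value via normal approximation = 2*(1 - Phi(|z|)) = 0.195709.
Step 6: alpha = 0.1. fail to reject H0.

R = 12, z = 1.2939, p = 0.195709, fail to reject H0.


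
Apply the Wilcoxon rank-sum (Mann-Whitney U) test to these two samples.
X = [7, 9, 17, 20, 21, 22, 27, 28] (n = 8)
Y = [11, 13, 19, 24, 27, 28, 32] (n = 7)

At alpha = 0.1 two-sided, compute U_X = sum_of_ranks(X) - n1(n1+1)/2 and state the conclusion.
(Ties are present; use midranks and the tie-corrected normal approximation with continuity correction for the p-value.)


Step 1: Combine and sort all 15 observations; assign midranks.
sorted (value, group): (7,X), (9,X), (11,Y), (13,Y), (17,X), (19,Y), (20,X), (21,X), (22,X), (24,Y), (27,X), (27,Y), (28,X), (28,Y), (32,Y)
ranks: 7->1, 9->2, 11->3, 13->4, 17->5, 19->6, 20->7, 21->8, 22->9, 24->10, 27->11.5, 27->11.5, 28->13.5, 28->13.5, 32->15
Step 2: Rank sum for X: R1 = 1 + 2 + 5 + 7 + 8 + 9 + 11.5 + 13.5 = 57.
Step 3: U_X = R1 - n1(n1+1)/2 = 57 - 8*9/2 = 57 - 36 = 21.
       U_Y = n1*n2 - U_X = 56 - 21 = 35.
Step 4: Ties are present, so use the tie-corrected normal approximation (with continuity correction) for the p-value.
Step 5: p-value = 0.451104; compare to alpha = 0.1. fail to reject H0.

U_X = 21, p = 0.451104, fail to reject H0 at alpha = 0.1.


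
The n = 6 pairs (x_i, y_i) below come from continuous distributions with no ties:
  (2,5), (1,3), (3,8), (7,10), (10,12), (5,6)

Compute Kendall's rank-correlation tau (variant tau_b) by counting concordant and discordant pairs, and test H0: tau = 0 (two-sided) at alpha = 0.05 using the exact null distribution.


Step 1: Enumerate the 15 unordered pairs (i,j) with i<j and classify each by sign(x_j-x_i) * sign(y_j-y_i).
  (1,2):dx=-1,dy=-2->C; (1,3):dx=+1,dy=+3->C; (1,4):dx=+5,dy=+5->C; (1,5):dx=+8,dy=+7->C
  (1,6):dx=+3,dy=+1->C; (2,3):dx=+2,dy=+5->C; (2,4):dx=+6,dy=+7->C; (2,5):dx=+9,dy=+9->C
  (2,6):dx=+4,dy=+3->C; (3,4):dx=+4,dy=+2->C; (3,5):dx=+7,dy=+4->C; (3,6):dx=+2,dy=-2->D
  (4,5):dx=+3,dy=+2->C; (4,6):dx=-2,dy=-4->C; (5,6):dx=-5,dy=-6->C
Step 2: C = 14, D = 1, total pairs = 15.
Step 3: tau = (C - D)/(n(n-1)/2) = (14 - 1)/15 = 0.866667.
Step 4: Exact two-sided p-value (enumerate n! = 720 permutations of y under H0): p = 0.016667.
Step 5: alpha = 0.05. reject H0.

tau_b = 0.8667 (C=14, D=1), p = 0.016667, reject H0.


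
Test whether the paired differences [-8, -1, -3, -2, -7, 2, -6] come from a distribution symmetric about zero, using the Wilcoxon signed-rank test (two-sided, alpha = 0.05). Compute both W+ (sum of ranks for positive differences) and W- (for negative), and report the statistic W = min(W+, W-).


Step 1: Drop any zero differences (none here) and take |d_i|.
|d| = [8, 1, 3, 2, 7, 2, 6]
Step 2: Midrank |d_i| (ties get averaged ranks).
ranks: |8|->7, |1|->1, |3|->4, |2|->2.5, |7|->6, |2|->2.5, |6|->5
Step 3: Attach original signs; sum ranks with positive sign and with negative sign.
W+ = 2.5 = 2.5
W- = 7 + 1 + 4 + 2.5 + 6 + 5 = 25.5
(Check: W+ + W- = 28 should equal n(n+1)/2 = 28.)
Step 4: Test statistic W = min(W+, W-) = 2.5.
Step 5: Ties in |d|, so use the tie-corrected normal approximation.
        E[W] = n(n+1)/4 = 7*8/4 = 14.
        Tie groups: |d|=2 (t=2); sum(t^3 - t) = 6.
        Var[W] = n(n+1)(2n+1)/24 - sum(t^3-t)/48 = 840/24 - 6/48 = 34.875.
        z = (W - E[W]) / sqrt(Var[W]) = (2.5 - 14) / 5.9055 = -1.9473.
        Two-sided p = 2*Phi(z) = 0.051495.
Step 6: alpha = 0.05. fail to reject H0.

W+ = 2.5, W- = 25.5, W = min = 2.5, p = 0.051495, fail to reject H0.


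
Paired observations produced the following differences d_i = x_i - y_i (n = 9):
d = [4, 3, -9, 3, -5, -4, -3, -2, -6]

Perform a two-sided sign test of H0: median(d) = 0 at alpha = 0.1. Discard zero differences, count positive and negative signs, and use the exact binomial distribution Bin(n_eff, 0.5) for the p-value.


Step 1: Discard zero differences. Original n = 9; n_eff = number of nonzero differences = 9.
Nonzero differences (with sign): +4, +3, -9, +3, -5, -4, -3, -2, -6
Step 2: Count signs: positive = 3, negative = 6.
Step 3: Under H0: P(positive) = 0.5, so the number of positives S ~ Bin(9, 0.5).
Step 4: Two-sided exact p-value = sum of Bin(9,0.5) probabilities at or below the observed probability = 0.507812.
Step 5: alpha = 0.1. fail to reject H0.

n_eff = 9, pos = 3, neg = 6, p = 0.507812, fail to reject H0.


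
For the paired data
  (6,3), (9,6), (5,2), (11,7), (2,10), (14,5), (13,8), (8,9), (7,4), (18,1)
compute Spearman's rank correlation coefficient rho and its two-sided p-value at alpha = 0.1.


Step 1: Rank x and y separately (midranks; no ties here).
rank(x): 6->3, 9->6, 5->2, 11->7, 2->1, 14->9, 13->8, 8->5, 7->4, 18->10
rank(y): 3->3, 6->6, 2->2, 7->7, 10->10, 5->5, 8->8, 9->9, 4->4, 1->1
Step 2: d_i = R_x(i) - R_y(i); compute d_i^2.
  (3-3)^2=0, (6-6)^2=0, (2-2)^2=0, (7-7)^2=0, (1-10)^2=81, (9-5)^2=16, (8-8)^2=0, (5-9)^2=16, (4-4)^2=0, (10-1)^2=81
sum(d^2) = 194.
Step 3: rho = 1 - 6*194 / (10*(10^2 - 1)) = 1 - 1164/990 = -0.175758.
Step 4: Under H0, t = rho * sqrt((n-2)/(1-rho^2)) = -0.5050 ~ t(8).
Step 5: Two-sided p-value from the t-distribution with 8 df = 0.627188.
Step 6: alpha = 0.1. fail to reject H0.

rho = -0.1758, p = 0.627188, fail to reject H0 at alpha = 0.1.


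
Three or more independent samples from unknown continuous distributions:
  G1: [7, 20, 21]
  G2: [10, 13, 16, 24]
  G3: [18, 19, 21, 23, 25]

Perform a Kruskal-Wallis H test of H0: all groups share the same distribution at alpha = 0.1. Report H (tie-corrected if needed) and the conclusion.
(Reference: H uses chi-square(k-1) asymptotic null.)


Step 1: Combine all N = 12 observations and assign midranks.
sorted (value, group, rank): (7,G1,1), (10,G2,2), (13,G2,3), (16,G2,4), (18,G3,5), (19,G3,6), (20,G1,7), (21,G1,8.5), (21,G3,8.5), (23,G3,10), (24,G2,11), (25,G3,12)
Step 2: Sum ranks within each group.
R_1 = 16.5 (n_1 = 3)
R_2 = 20 (n_2 = 4)
R_3 = 41.5 (n_3 = 5)
Step 3: H = 12/(N(N+1)) * sum(R_i^2/n_i) - 3(N+1)
     = 12/(12*13) * (16.5^2/3 + 20^2/4 + 41.5^2/5) - 3*13
     = 0.076923 * 535.2 - 39
     = 2.169231.
Step 4: Ties present; correction factor C = 1 - 6/(12^3 - 12) = 0.996503. Corrected H = 2.169231 / 0.996503 = 2.176842.
Step 5: Under H0, H ~ chi^2(2); p-value = 0.336748.
Step 6: alpha = 0.1. fail to reject H0.

H = 2.1768, df = 2, p = 0.336748, fail to reject H0.


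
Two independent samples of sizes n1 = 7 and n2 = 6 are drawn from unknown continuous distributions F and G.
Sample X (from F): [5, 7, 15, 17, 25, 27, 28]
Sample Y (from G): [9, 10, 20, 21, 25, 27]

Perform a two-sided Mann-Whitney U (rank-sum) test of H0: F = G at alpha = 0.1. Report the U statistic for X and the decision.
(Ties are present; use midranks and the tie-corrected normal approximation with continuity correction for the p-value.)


Step 1: Combine and sort all 13 observations; assign midranks.
sorted (value, group): (5,X), (7,X), (9,Y), (10,Y), (15,X), (17,X), (20,Y), (21,Y), (25,X), (25,Y), (27,X), (27,Y), (28,X)
ranks: 5->1, 7->2, 9->3, 10->4, 15->5, 17->6, 20->7, 21->8, 25->9.5, 25->9.5, 27->11.5, 27->11.5, 28->13
Step 2: Rank sum for X: R1 = 1 + 2 + 5 + 6 + 9.5 + 11.5 + 13 = 48.
Step 3: U_X = R1 - n1(n1+1)/2 = 48 - 7*8/2 = 48 - 28 = 20.
       U_Y = n1*n2 - U_X = 42 - 20 = 22.
Step 4: Ties are present, so use the tie-corrected normal approximation (with continuity correction) for the p-value.
Step 5: p-value = 0.942900; compare to alpha = 0.1. fail to reject H0.

U_X = 20, p = 0.942900, fail to reject H0 at alpha = 0.1.


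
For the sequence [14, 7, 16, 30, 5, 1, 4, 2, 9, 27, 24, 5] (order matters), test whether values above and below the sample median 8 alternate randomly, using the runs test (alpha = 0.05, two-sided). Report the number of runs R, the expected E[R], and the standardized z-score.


Step 1: Compute median = 8; label A = above, B = below.
Labels in order: ABAABBBBAAAB  (n_A = 6, n_B = 6)
Step 2: Count runs R = 6.
Step 3: Under H0 (random ordering), E[R] = 2*n_A*n_B/(n_A+n_B) + 1 = 2*6*6/12 + 1 = 7.0000.
        Var[R] = 2*n_A*n_B*(2*n_A*n_B - n_A - n_B) / ((n_A+n_B)^2 * (n_A+n_B-1)) = 4320/1584 = 2.7273.
        SD[R] = 1.6514.
Step 4: Continuity-corrected z = (R + 0.5 - E[R]) / SD[R] = (6 + 0.5 - 7.0000) / 1.6514 = -0.3028.
Step 5: Two-sided p-value via normal approximation = 2*(1 - Phi(|z|)) = 0.762069.
Step 6: alpha = 0.05. fail to reject H0.

R = 6, z = -0.3028, p = 0.762069, fail to reject H0.


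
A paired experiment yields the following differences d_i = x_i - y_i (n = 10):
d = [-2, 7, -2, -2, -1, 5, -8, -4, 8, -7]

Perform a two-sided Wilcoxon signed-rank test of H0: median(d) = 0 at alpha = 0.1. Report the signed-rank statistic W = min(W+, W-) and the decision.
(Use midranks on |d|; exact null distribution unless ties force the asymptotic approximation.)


Step 1: Drop any zero differences (none here) and take |d_i|.
|d| = [2, 7, 2, 2, 1, 5, 8, 4, 8, 7]
Step 2: Midrank |d_i| (ties get averaged ranks).
ranks: |2|->3, |7|->7.5, |2|->3, |2|->3, |1|->1, |5|->6, |8|->9.5, |4|->5, |8|->9.5, |7|->7.5
Step 3: Attach original signs; sum ranks with positive sign and with negative sign.
W+ = 7.5 + 6 + 9.5 = 23
W- = 3 + 3 + 3 + 1 + 9.5 + 5 + 7.5 = 32
(Check: W+ + W- = 55 should equal n(n+1)/2 = 55.)
Step 4: Test statistic W = min(W+, W-) = 23.
Step 5: Ties in |d|, so use the tie-corrected normal approximation.
        E[W] = n(n+1)/4 = 10*11/4 = 27.5.
        Tie groups: |d|=2 (t=3), |d|=7 (t=2), |d|=8 (t=2); sum(t^3 - t) = 36.
        Var[W] = n(n+1)(2n+1)/24 - sum(t^3-t)/48 = 2310/24 - 36/48 = 95.5.
        z = (W - E[W]) / sqrt(Var[W]) = (23 - 27.5) / 9.7724 = -0.4605.
        Two-sided p = 2*Phi(z) = 0.645172.
Step 6: alpha = 0.1. fail to reject H0.

W+ = 23, W- = 32, W = min = 23, p = 0.645172, fail to reject H0.


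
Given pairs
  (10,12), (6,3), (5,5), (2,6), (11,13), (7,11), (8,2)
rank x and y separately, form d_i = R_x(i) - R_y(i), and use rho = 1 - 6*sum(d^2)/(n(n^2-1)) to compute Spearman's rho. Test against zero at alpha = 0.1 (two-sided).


Step 1: Rank x and y separately (midranks; no ties here).
rank(x): 10->6, 6->3, 5->2, 2->1, 11->7, 7->4, 8->5
rank(y): 12->6, 3->2, 5->3, 6->4, 13->7, 11->5, 2->1
Step 2: d_i = R_x(i) - R_y(i); compute d_i^2.
  (6-6)^2=0, (3-2)^2=1, (2-3)^2=1, (1-4)^2=9, (7-7)^2=0, (4-5)^2=1, (5-1)^2=16
sum(d^2) = 28.
Step 3: rho = 1 - 6*28 / (7*(7^2 - 1)) = 1 - 168/336 = 0.500000.
Step 4: Under H0, t = rho * sqrt((n-2)/(1-rho^2)) = 1.2910 ~ t(5).
Step 5: Two-sided p-value from the t-distribution with 5 df = 0.253170.
Step 6: alpha = 0.1. fail to reject H0.

rho = 0.5000, p = 0.253170, fail to reject H0 at alpha = 0.1.
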